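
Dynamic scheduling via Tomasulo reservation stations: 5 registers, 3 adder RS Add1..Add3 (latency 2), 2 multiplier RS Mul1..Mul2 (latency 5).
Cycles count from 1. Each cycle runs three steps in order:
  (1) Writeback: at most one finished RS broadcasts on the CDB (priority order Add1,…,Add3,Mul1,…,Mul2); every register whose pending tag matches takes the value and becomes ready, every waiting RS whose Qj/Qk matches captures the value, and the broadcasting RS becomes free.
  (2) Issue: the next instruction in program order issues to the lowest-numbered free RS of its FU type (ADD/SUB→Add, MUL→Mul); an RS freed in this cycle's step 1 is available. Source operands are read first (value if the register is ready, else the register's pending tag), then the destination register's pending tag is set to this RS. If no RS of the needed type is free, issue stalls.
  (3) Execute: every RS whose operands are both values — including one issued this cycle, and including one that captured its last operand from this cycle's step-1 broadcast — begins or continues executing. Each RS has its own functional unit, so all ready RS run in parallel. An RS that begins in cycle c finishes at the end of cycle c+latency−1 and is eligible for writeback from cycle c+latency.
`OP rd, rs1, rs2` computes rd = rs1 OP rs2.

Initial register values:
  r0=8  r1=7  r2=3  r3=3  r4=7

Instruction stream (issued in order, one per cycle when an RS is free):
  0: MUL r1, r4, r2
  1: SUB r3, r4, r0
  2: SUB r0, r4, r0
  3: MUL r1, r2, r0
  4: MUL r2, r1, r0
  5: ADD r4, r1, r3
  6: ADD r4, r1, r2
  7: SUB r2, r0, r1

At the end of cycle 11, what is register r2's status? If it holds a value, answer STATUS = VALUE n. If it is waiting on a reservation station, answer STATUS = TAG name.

c1: issue MUL r1<-Mul1 | r0:8,r1:Mul1,r2:3,r3:3,r4:7
c2: issue SUB r3<-Add1 | r0:8,r1:Mul1,r2:3,r3:Add1,r4:7
c3: issue SUB r0<-Add2 | r0:Add2,r1:Mul1,r2:3,r3:Add1,r4:7
c4: CDB Add1=-1; issue MUL r1<-Mul2 | r0:Add2,r1:Mul2,r2:3,r3:-1,r4:7
c5: CDB Add2=-1; stall | r0:-1,r1:Mul2,r2:3,r3:-1,r4:7
c6: CDB Mul1=21; issue MUL r2<-Mul1 | r0:-1,r1:Mul2,r2:Mul1,r3:-1,r4:7
c7: issue ADD r4<-Add1 | r0:-1,r1:Mul2,r2:Mul1,r3:-1,r4:Add1
c8: issue ADD r4<-Add2 | r0:-1,r1:Mul2,r2:Mul1,r3:-1,r4:Add2
c9: issue SUB r2<-Add3 | r0:-1,r1:Mul2,r2:Add3,r3:-1,r4:Add2
c10: CDB Mul2=-3 | r0:-1,r1:-3,r2:Add3,r3:-1,r4:Add2
c11: - | r0:-1,r1:-3,r2:Add3,r3:-1,r4:Add2

STATUS = TAG Add3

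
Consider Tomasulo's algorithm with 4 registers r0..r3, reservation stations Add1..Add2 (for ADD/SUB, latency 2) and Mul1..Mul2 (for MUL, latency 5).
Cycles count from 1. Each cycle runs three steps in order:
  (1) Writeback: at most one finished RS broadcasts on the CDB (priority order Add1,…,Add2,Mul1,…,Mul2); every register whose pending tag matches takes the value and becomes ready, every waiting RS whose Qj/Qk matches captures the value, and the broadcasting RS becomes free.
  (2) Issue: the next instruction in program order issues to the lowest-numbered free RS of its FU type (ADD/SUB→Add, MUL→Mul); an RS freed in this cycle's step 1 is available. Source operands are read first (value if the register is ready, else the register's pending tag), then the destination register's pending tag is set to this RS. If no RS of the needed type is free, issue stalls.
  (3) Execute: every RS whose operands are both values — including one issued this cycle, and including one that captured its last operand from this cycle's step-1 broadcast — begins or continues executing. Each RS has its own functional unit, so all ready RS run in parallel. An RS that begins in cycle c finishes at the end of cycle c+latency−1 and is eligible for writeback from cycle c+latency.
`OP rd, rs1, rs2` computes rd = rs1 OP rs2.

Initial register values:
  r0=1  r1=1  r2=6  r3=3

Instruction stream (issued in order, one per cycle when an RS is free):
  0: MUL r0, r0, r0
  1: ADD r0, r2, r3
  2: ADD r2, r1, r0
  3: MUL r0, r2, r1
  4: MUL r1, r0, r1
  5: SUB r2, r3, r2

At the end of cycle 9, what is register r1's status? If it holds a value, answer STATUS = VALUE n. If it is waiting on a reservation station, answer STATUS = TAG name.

STATUS = TAG Mul1

  c1: issue MUL r0<-Mul1  regs: r0:Mul1,r1:1,r2:6,r3:3
  c2: issue ADD r0<-Add1  regs: r0:Add1,r1:1,r2:6,r3:3
  c3: issue ADD r2<-Add2  regs: r0:Add1,r1:1,r2:Add2,r3:3
  c4: CDB Add1=9; issue MUL r0<-Mul2  regs: r0:Mul2,r1:1,r2:Add2,r3:3
  c5: stall  regs: r0:Mul2,r1:1,r2:Add2,r3:3
  c6: CDB Add2=10; stall  regs: r0:Mul2,r1:1,r2:10,r3:3
  c7: CDB Mul1=1; issue MUL r1<-Mul1  regs: r0:Mul2,r1:Mul1,r2:10,r3:3
  c8: issue SUB r2<-Add1  regs: r0:Mul2,r1:Mul1,r2:Add1,r3:3
  c9: -  regs: r0:Mul2,r1:Mul1,r2:Add1,r3:3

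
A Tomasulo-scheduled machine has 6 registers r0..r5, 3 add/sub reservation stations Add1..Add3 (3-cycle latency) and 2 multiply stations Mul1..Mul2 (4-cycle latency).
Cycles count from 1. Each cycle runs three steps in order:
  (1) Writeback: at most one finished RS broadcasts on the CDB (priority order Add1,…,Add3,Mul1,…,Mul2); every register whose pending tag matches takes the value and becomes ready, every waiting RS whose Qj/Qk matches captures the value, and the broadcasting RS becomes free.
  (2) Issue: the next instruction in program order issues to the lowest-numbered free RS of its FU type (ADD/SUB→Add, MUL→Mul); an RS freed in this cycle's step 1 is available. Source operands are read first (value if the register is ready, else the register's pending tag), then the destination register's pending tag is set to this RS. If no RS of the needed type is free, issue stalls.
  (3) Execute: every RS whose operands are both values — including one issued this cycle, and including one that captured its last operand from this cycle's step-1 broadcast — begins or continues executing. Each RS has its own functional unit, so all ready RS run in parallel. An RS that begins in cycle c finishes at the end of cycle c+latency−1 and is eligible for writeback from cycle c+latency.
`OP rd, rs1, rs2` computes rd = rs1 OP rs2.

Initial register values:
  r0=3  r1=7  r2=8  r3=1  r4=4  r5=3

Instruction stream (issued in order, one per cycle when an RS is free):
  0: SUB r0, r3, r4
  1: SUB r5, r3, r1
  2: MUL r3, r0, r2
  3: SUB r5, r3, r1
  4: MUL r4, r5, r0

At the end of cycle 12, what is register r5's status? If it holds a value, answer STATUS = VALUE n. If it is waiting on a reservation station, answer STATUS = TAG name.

cycle 1: issue SUB r0<-Add1 // r0:Add1,r1:7,r2:8,r3:1,r4:4,r5:3
cycle 2: issue SUB r5<-Add2 // r0:Add1,r1:7,r2:8,r3:1,r4:4,r5:Add2
cycle 3: issue MUL r3<-Mul1 // r0:Add1,r1:7,r2:8,r3:Mul1,r4:4,r5:Add2
cycle 4: CDB Add1=-3; issue SUB r5<-Add1 // r0:-3,r1:7,r2:8,r3:Mul1,r4:4,r5:Add1
cycle 5: CDB Add2=-6; issue MUL r4<-Mul2 // r0:-3,r1:7,r2:8,r3:Mul1,r4:Mul2,r5:Add1
cycle 6: - // r0:-3,r1:7,r2:8,r3:Mul1,r4:Mul2,r5:Add1
cycle 7: - // r0:-3,r1:7,r2:8,r3:Mul1,r4:Mul2,r5:Add1
cycle 8: CDB Mul1=-24 // r0:-3,r1:7,r2:8,r3:-24,r4:Mul2,r5:Add1
cycle 9: - // r0:-3,r1:7,r2:8,r3:-24,r4:Mul2,r5:Add1
cycle 10: - // r0:-3,r1:7,r2:8,r3:-24,r4:Mul2,r5:Add1
cycle 11: CDB Add1=-31 // r0:-3,r1:7,r2:8,r3:-24,r4:Mul2,r5:-31
cycle 12: - // r0:-3,r1:7,r2:8,r3:-24,r4:Mul2,r5:-31

STATUS = VALUE -31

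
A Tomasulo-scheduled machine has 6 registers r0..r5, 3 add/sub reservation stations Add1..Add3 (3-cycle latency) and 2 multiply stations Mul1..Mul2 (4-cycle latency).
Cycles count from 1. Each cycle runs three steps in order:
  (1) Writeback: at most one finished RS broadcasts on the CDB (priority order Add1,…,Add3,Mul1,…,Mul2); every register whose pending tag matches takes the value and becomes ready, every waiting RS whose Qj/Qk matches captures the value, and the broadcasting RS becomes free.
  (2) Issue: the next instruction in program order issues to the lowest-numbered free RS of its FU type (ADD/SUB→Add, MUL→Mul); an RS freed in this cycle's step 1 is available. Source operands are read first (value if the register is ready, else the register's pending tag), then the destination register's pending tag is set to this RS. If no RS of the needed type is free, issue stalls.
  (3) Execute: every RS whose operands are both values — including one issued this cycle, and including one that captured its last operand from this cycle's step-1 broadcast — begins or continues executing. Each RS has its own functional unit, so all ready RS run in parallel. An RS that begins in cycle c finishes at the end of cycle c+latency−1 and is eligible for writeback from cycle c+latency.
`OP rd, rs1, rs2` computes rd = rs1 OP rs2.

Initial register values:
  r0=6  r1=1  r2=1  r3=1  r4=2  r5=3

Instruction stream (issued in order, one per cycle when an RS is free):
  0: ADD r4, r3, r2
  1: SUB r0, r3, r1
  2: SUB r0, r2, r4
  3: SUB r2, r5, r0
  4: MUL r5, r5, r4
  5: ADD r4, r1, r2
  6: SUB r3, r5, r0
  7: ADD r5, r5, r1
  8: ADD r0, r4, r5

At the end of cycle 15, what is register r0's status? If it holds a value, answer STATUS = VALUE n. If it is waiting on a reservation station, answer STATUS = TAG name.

STATUS = TAG Add3

cycle 1: issue ADD r4<-Add1 // r0:6,r1:1,r2:1,r3:1,r4:Add1,r5:3
cycle 2: issue SUB r0<-Add2 // r0:Add2,r1:1,r2:1,r3:1,r4:Add1,r5:3
cycle 3: issue SUB r0<-Add3 // r0:Add3,r1:1,r2:1,r3:1,r4:Add1,r5:3
cycle 4: CDB Add1=2; issue SUB r2<-Add1 // r0:Add3,r1:1,r2:Add1,r3:1,r4:2,r5:3
cycle 5: CDB Add2=0; issue MUL r5<-Mul1 // r0:Add3,r1:1,r2:Add1,r3:1,r4:2,r5:Mul1
cycle 6: issue ADD r4<-Add2 // r0:Add3,r1:1,r2:Add1,r3:1,r4:Add2,r5:Mul1
cycle 7: CDB Add3=-1; issue SUB r3<-Add3 // r0:-1,r1:1,r2:Add1,r3:Add3,r4:Add2,r5:Mul1
cycle 8: stall // r0:-1,r1:1,r2:Add1,r3:Add3,r4:Add2,r5:Mul1
cycle 9: CDB Mul1=6; stall // r0:-1,r1:1,r2:Add1,r3:Add3,r4:Add2,r5:6
cycle 10: CDB Add1=4; issue ADD r5<-Add1 // r0:-1,r1:1,r2:4,r3:Add3,r4:Add2,r5:Add1
cycle 11: stall // r0:-1,r1:1,r2:4,r3:Add3,r4:Add2,r5:Add1
cycle 12: CDB Add3=7; issue ADD r0<-Add3 // r0:Add3,r1:1,r2:4,r3:7,r4:Add2,r5:Add1
cycle 13: CDB Add1=7 // r0:Add3,r1:1,r2:4,r3:7,r4:Add2,r5:7
cycle 14: CDB Add2=5 // r0:Add3,r1:1,r2:4,r3:7,r4:5,r5:7
cycle 15: - // r0:Add3,r1:1,r2:4,r3:7,r4:5,r5:7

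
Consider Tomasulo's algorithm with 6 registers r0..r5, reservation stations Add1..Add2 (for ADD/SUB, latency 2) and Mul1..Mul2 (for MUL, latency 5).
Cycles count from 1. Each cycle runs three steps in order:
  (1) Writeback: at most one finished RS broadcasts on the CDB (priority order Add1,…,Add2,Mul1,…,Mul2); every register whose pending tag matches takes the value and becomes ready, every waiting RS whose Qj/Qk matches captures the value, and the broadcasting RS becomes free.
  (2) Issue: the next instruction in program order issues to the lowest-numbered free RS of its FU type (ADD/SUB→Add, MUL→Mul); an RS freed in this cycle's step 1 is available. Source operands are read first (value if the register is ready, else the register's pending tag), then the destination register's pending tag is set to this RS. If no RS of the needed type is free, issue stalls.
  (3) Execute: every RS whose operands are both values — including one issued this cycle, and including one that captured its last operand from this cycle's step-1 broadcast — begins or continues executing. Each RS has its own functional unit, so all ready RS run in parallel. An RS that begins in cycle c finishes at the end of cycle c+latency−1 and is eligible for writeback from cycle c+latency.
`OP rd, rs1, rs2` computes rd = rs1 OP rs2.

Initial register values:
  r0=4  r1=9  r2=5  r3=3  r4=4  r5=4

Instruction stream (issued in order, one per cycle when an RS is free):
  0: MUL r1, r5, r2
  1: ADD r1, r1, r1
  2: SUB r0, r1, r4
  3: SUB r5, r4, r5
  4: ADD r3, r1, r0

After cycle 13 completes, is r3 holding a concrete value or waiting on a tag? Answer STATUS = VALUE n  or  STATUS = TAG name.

STATUS = VALUE 76

c1: issue MUL r1<-Mul1 | r0:4,r1:Mul1,r2:5,r3:3,r4:4,r5:4
c2: issue ADD r1<-Add1 | r0:4,r1:Add1,r2:5,r3:3,r4:4,r5:4
c3: issue SUB r0<-Add2 | r0:Add2,r1:Add1,r2:5,r3:3,r4:4,r5:4
c4: stall | r0:Add2,r1:Add1,r2:5,r3:3,r4:4,r5:4
c5: stall | r0:Add2,r1:Add1,r2:5,r3:3,r4:4,r5:4
c6: CDB Mul1=20; stall | r0:Add2,r1:Add1,r2:5,r3:3,r4:4,r5:4
c7: stall | r0:Add2,r1:Add1,r2:5,r3:3,r4:4,r5:4
c8: CDB Add1=40; issue SUB r5<-Add1 | r0:Add2,r1:40,r2:5,r3:3,r4:4,r5:Add1
c9: stall | r0:Add2,r1:40,r2:5,r3:3,r4:4,r5:Add1
c10: CDB Add1=0; issue ADD r3<-Add1 | r0:Add2,r1:40,r2:5,r3:Add1,r4:4,r5:0
c11: CDB Add2=36 | r0:36,r1:40,r2:5,r3:Add1,r4:4,r5:0
c12: - | r0:36,r1:40,r2:5,r3:Add1,r4:4,r5:0
c13: CDB Add1=76 | r0:36,r1:40,r2:5,r3:76,r4:4,r5:0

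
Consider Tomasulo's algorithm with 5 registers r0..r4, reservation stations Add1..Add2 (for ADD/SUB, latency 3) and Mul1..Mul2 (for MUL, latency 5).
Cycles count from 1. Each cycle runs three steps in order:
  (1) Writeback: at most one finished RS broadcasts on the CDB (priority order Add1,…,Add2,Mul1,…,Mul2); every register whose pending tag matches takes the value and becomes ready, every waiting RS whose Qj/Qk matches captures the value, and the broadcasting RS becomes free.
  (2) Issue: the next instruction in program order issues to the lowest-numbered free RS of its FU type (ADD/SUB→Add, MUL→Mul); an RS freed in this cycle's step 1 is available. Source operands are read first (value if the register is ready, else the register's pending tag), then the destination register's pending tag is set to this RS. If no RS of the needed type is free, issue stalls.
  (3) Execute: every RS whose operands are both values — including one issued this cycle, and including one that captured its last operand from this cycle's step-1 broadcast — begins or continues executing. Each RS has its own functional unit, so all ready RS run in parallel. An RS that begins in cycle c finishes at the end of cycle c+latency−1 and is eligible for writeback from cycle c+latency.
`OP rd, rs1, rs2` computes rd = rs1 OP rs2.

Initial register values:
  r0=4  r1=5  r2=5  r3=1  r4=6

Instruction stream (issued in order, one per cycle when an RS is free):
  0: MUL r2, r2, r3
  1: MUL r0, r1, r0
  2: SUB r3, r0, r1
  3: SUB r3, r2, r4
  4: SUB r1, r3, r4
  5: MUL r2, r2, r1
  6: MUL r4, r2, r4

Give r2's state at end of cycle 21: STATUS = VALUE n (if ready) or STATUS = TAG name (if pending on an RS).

c1: issue MUL r2<-Mul1 | r0:4,r1:5,r2:Mul1,r3:1,r4:6
c2: issue MUL r0<-Mul2 | r0:Mul2,r1:5,r2:Mul1,r3:1,r4:6
c3: issue SUB r3<-Add1 | r0:Mul2,r1:5,r2:Mul1,r3:Add1,r4:6
c4: issue SUB r3<-Add2 | r0:Mul2,r1:5,r2:Mul1,r3:Add2,r4:6
c5: stall | r0:Mul2,r1:5,r2:Mul1,r3:Add2,r4:6
c6: CDB Mul1=5; stall | r0:Mul2,r1:5,r2:5,r3:Add2,r4:6
c7: CDB Mul2=20; stall | r0:20,r1:5,r2:5,r3:Add2,r4:6
c8: stall | r0:20,r1:5,r2:5,r3:Add2,r4:6
c9: CDB Add2=-1; issue SUB r1<-Add2 | r0:20,r1:Add2,r2:5,r3:-1,r4:6
c10: CDB Add1=15; issue MUL r2<-Mul1 | r0:20,r1:Add2,r2:Mul1,r3:-1,r4:6
c11: issue MUL r4<-Mul2 | r0:20,r1:Add2,r2:Mul1,r3:-1,r4:Mul2
c12: CDB Add2=-7 | r0:20,r1:-7,r2:Mul1,r3:-1,r4:Mul2
c13: - | r0:20,r1:-7,r2:Mul1,r3:-1,r4:Mul2
c14: - | r0:20,r1:-7,r2:Mul1,r3:-1,r4:Mul2
c15: - | r0:20,r1:-7,r2:Mul1,r3:-1,r4:Mul2
c16: - | r0:20,r1:-7,r2:Mul1,r3:-1,r4:Mul2
c17: CDB Mul1=-35 | r0:20,r1:-7,r2:-35,r3:-1,r4:Mul2
c18: - | r0:20,r1:-7,r2:-35,r3:-1,r4:Mul2
c19: - | r0:20,r1:-7,r2:-35,r3:-1,r4:Mul2
c20: - | r0:20,r1:-7,r2:-35,r3:-1,r4:Mul2
c21: - | r0:20,r1:-7,r2:-35,r3:-1,r4:Mul2

STATUS = VALUE -35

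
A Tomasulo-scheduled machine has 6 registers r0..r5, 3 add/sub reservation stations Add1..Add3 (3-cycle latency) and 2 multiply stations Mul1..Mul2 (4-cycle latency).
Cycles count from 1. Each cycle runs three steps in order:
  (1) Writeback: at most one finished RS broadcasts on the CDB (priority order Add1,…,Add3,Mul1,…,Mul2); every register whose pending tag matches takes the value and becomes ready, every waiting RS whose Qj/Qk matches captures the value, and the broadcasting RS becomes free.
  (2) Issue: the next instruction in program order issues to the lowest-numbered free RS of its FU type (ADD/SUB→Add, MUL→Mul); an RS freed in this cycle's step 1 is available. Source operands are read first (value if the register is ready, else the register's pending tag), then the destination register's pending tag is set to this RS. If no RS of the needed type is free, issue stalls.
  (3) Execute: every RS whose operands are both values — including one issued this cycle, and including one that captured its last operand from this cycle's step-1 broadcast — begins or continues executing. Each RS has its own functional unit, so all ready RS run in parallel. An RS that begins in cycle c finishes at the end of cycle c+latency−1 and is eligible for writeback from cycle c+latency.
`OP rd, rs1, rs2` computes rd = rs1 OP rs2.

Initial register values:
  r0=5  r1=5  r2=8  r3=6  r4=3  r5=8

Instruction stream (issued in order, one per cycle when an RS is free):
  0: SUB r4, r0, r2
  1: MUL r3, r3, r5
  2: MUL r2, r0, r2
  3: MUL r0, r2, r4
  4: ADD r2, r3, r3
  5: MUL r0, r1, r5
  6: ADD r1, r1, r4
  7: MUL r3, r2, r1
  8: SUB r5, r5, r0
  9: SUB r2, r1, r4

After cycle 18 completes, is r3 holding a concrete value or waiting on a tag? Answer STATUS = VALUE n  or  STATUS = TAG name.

STATUS = VALUE 192

c1: issue SUB r4<-Add1 | r0:5,r1:5,r2:8,r3:6,r4:Add1,r5:8
c2: issue MUL r3<-Mul1 | r0:5,r1:5,r2:8,r3:Mul1,r4:Add1,r5:8
c3: issue MUL r2<-Mul2 | r0:5,r1:5,r2:Mul2,r3:Mul1,r4:Add1,r5:8
c4: CDB Add1=-3; stall | r0:5,r1:5,r2:Mul2,r3:Mul1,r4:-3,r5:8
c5: stall | r0:5,r1:5,r2:Mul2,r3:Mul1,r4:-3,r5:8
c6: CDB Mul1=48; issue MUL r0<-Mul1 | r0:Mul1,r1:5,r2:Mul2,r3:48,r4:-3,r5:8
c7: CDB Mul2=40; issue ADD r2<-Add1 | r0:Mul1,r1:5,r2:Add1,r3:48,r4:-3,r5:8
c8: issue MUL r0<-Mul2 | r0:Mul2,r1:5,r2:Add1,r3:48,r4:-3,r5:8
c9: issue ADD r1<-Add2 | r0:Mul2,r1:Add2,r2:Add1,r3:48,r4:-3,r5:8
c10: CDB Add1=96; stall | r0:Mul2,r1:Add2,r2:96,r3:48,r4:-3,r5:8
c11: CDB Mul1=-120; issue MUL r3<-Mul1 | r0:Mul2,r1:Add2,r2:96,r3:Mul1,r4:-3,r5:8
c12: CDB Add2=2; issue SUB r5<-Add1 | r0:Mul2,r1:2,r2:96,r3:Mul1,r4:-3,r5:Add1
c13: CDB Mul2=40; issue SUB r2<-Add2 | r0:40,r1:2,r2:Add2,r3:Mul1,r4:-3,r5:Add1
c14: - | r0:40,r1:2,r2:Add2,r3:Mul1,r4:-3,r5:Add1
c15: - | r0:40,r1:2,r2:Add2,r3:Mul1,r4:-3,r5:Add1
c16: CDB Add1=-32 | r0:40,r1:2,r2:Add2,r3:Mul1,r4:-3,r5:-32
c17: CDB Add2=5 | r0:40,r1:2,r2:5,r3:Mul1,r4:-3,r5:-32
c18: CDB Mul1=192 | r0:40,r1:2,r2:5,r3:192,r4:-3,r5:-32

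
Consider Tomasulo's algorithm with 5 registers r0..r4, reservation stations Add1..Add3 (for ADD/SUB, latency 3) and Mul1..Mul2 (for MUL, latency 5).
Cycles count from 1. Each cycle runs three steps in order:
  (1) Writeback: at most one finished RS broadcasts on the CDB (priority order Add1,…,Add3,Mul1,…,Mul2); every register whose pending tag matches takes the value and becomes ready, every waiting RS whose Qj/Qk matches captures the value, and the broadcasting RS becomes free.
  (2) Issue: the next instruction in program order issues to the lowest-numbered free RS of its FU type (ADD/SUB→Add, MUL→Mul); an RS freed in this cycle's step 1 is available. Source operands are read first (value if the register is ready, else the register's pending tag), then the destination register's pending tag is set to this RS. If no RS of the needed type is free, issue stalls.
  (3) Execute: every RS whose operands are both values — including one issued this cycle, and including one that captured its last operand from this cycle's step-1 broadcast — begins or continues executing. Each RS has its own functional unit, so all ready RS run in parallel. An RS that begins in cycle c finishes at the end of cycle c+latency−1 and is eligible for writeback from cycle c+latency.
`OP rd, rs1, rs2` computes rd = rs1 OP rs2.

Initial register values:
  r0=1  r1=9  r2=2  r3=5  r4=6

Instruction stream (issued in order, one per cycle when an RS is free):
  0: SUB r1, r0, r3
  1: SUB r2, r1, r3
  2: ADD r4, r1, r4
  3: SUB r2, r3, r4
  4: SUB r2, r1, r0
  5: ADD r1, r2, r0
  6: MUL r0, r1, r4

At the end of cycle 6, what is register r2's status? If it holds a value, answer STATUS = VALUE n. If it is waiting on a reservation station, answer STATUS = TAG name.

STATUS = TAG Add1

c1: issue SUB r1<-Add1 | r0:1,r1:Add1,r2:2,r3:5,r4:6
c2: issue SUB r2<-Add2 | r0:1,r1:Add1,r2:Add2,r3:5,r4:6
c3: issue ADD r4<-Add3 | r0:1,r1:Add1,r2:Add2,r3:5,r4:Add3
c4: CDB Add1=-4; issue SUB r2<-Add1 | r0:1,r1:-4,r2:Add1,r3:5,r4:Add3
c5: stall | r0:1,r1:-4,r2:Add1,r3:5,r4:Add3
c6: stall | r0:1,r1:-4,r2:Add1,r3:5,r4:Add3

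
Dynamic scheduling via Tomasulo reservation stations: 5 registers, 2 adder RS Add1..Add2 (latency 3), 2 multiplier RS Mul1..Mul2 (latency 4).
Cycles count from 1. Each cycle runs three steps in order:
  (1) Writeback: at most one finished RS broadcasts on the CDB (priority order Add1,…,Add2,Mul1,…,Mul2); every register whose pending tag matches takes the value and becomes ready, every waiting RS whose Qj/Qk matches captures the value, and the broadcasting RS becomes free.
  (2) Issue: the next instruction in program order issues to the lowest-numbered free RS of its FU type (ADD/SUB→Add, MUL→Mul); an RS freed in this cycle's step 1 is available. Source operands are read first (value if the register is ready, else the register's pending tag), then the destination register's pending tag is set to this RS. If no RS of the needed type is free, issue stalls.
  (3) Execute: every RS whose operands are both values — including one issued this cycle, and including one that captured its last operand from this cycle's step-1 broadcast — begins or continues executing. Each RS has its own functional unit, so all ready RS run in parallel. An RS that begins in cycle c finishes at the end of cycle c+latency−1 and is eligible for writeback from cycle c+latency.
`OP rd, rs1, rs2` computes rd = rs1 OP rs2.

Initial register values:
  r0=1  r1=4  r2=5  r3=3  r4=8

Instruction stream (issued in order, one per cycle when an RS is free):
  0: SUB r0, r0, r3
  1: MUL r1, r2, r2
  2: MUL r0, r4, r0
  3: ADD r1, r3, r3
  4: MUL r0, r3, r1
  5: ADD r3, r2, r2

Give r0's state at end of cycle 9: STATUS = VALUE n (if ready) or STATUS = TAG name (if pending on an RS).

  c1: issue SUB r0<-Add1  regs: r0:Add1,r1:4,r2:5,r3:3,r4:8
  c2: issue MUL r1<-Mul1  regs: r0:Add1,r1:Mul1,r2:5,r3:3,r4:8
  c3: issue MUL r0<-Mul2  regs: r0:Mul2,r1:Mul1,r2:5,r3:3,r4:8
  c4: CDB Add1=-2; issue ADD r1<-Add1  regs: r0:Mul2,r1:Add1,r2:5,r3:3,r4:8
  c5: stall  regs: r0:Mul2,r1:Add1,r2:5,r3:3,r4:8
  c6: CDB Mul1=25; issue MUL r0<-Mul1  regs: r0:Mul1,r1:Add1,r2:5,r3:3,r4:8
  c7: CDB Add1=6; issue ADD r3<-Add1  regs: r0:Mul1,r1:6,r2:5,r3:Add1,r4:8
  c8: CDB Mul2=-16  regs: r0:Mul1,r1:6,r2:5,r3:Add1,r4:8
  c9: -  regs: r0:Mul1,r1:6,r2:5,r3:Add1,r4:8

STATUS = TAG Mul1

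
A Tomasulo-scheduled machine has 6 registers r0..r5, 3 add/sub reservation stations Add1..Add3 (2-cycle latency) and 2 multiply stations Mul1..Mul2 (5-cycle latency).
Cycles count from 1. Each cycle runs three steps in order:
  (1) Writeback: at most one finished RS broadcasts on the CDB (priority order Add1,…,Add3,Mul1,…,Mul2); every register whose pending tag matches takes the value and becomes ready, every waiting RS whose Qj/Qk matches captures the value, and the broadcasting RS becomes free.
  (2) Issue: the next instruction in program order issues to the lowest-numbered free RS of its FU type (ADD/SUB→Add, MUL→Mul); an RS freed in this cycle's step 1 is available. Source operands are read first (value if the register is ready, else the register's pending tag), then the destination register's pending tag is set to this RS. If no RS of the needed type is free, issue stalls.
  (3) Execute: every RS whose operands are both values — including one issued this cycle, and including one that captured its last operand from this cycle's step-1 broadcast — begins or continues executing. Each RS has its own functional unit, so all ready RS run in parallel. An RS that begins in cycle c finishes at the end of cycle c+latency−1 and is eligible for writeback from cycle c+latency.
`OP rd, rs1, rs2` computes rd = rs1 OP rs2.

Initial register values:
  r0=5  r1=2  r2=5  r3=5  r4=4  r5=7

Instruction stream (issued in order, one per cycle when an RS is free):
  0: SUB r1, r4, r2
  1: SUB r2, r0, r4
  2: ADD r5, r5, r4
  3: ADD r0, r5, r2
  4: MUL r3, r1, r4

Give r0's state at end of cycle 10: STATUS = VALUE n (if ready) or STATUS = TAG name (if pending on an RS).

c1: issue SUB r1<-Add1 | r0:5,r1:Add1,r2:5,r3:5,r4:4,r5:7
c2: issue SUB r2<-Add2 | r0:5,r1:Add1,r2:Add2,r3:5,r4:4,r5:7
c3: CDB Add1=-1; issue ADD r5<-Add1 | r0:5,r1:-1,r2:Add2,r3:5,r4:4,r5:Add1
c4: CDB Add2=1; issue ADD r0<-Add2 | r0:Add2,r1:-1,r2:1,r3:5,r4:4,r5:Add1
c5: CDB Add1=11; issue MUL r3<-Mul1 | r0:Add2,r1:-1,r2:1,r3:Mul1,r4:4,r5:11
c6: - | r0:Add2,r1:-1,r2:1,r3:Mul1,r4:4,r5:11
c7: CDB Add2=12 | r0:12,r1:-1,r2:1,r3:Mul1,r4:4,r5:11
c8: - | r0:12,r1:-1,r2:1,r3:Mul1,r4:4,r5:11
c9: - | r0:12,r1:-1,r2:1,r3:Mul1,r4:4,r5:11
c10: CDB Mul1=-4 | r0:12,r1:-1,r2:1,r3:-4,r4:4,r5:11

STATUS = VALUE 12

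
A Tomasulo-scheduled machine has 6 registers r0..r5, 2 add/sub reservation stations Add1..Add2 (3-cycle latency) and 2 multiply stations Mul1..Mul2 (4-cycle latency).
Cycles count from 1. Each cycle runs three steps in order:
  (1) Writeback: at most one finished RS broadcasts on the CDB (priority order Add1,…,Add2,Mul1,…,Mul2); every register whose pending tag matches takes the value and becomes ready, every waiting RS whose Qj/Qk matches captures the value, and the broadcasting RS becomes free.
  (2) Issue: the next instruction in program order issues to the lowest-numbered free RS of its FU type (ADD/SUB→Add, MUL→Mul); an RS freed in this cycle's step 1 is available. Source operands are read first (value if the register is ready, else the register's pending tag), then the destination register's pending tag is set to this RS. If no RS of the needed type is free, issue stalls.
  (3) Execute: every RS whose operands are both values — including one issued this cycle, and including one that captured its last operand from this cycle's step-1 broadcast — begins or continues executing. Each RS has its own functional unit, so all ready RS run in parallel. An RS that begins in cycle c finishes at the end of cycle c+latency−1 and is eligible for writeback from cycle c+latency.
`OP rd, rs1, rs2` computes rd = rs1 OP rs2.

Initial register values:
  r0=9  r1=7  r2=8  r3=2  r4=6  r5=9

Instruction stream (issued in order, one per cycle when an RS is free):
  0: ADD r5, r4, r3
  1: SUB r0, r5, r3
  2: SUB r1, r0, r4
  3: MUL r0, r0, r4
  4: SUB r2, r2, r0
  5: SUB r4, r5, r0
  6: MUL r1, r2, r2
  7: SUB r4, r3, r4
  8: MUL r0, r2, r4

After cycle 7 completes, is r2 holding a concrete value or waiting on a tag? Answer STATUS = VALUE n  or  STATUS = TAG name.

cycle 1: issue ADD r5<-Add1 // r0:9,r1:7,r2:8,r3:2,r4:6,r5:Add1
cycle 2: issue SUB r0<-Add2 // r0:Add2,r1:7,r2:8,r3:2,r4:6,r5:Add1
cycle 3: stall // r0:Add2,r1:7,r2:8,r3:2,r4:6,r5:Add1
cycle 4: CDB Add1=8; issue SUB r1<-Add1 // r0:Add2,r1:Add1,r2:8,r3:2,r4:6,r5:8
cycle 5: issue MUL r0<-Mul1 // r0:Mul1,r1:Add1,r2:8,r3:2,r4:6,r5:8
cycle 6: stall // r0:Mul1,r1:Add1,r2:8,r3:2,r4:6,r5:8
cycle 7: CDB Add2=6; issue SUB r2<-Add2 // r0:Mul1,r1:Add1,r2:Add2,r3:2,r4:6,r5:8

STATUS = TAG Add2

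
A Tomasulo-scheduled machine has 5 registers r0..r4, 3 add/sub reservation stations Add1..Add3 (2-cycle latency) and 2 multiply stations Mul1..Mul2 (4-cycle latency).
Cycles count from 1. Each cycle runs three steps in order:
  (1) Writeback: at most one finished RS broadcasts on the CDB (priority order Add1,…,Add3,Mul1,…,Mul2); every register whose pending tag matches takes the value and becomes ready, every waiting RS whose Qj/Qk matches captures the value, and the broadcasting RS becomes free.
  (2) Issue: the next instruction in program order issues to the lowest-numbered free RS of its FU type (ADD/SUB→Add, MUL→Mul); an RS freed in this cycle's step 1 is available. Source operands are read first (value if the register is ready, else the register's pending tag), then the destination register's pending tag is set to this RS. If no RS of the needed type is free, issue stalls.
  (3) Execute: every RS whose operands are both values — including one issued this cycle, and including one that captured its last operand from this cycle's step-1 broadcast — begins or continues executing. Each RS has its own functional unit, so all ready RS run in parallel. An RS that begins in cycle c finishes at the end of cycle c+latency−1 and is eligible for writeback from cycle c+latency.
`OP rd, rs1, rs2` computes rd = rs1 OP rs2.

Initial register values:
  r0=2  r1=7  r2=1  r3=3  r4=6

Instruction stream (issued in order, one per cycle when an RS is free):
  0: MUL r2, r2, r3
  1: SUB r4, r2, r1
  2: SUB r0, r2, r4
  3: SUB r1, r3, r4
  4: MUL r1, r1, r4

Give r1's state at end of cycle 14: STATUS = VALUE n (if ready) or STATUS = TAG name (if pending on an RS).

c1: issue MUL r2<-Mul1 | r0:2,r1:7,r2:Mul1,r3:3,r4:6
c2: issue SUB r4<-Add1 | r0:2,r1:7,r2:Mul1,r3:3,r4:Add1
c3: issue SUB r0<-Add2 | r0:Add2,r1:7,r2:Mul1,r3:3,r4:Add1
c4: issue SUB r1<-Add3 | r0:Add2,r1:Add3,r2:Mul1,r3:3,r4:Add1
c5: CDB Mul1=3; issue MUL r1<-Mul1 | r0:Add2,r1:Mul1,r2:3,r3:3,r4:Add1
c6: - | r0:Add2,r1:Mul1,r2:3,r3:3,r4:Add1
c7: CDB Add1=-4 | r0:Add2,r1:Mul1,r2:3,r3:3,r4:-4
c8: - | r0:Add2,r1:Mul1,r2:3,r3:3,r4:-4
c9: CDB Add2=7 | r0:7,r1:Mul1,r2:3,r3:3,r4:-4
c10: CDB Add3=7 | r0:7,r1:Mul1,r2:3,r3:3,r4:-4
c11: - | r0:7,r1:Mul1,r2:3,r3:3,r4:-4
c12: - | r0:7,r1:Mul1,r2:3,r3:3,r4:-4
c13: - | r0:7,r1:Mul1,r2:3,r3:3,r4:-4
c14: CDB Mul1=-28 | r0:7,r1:-28,r2:3,r3:3,r4:-4

STATUS = VALUE -28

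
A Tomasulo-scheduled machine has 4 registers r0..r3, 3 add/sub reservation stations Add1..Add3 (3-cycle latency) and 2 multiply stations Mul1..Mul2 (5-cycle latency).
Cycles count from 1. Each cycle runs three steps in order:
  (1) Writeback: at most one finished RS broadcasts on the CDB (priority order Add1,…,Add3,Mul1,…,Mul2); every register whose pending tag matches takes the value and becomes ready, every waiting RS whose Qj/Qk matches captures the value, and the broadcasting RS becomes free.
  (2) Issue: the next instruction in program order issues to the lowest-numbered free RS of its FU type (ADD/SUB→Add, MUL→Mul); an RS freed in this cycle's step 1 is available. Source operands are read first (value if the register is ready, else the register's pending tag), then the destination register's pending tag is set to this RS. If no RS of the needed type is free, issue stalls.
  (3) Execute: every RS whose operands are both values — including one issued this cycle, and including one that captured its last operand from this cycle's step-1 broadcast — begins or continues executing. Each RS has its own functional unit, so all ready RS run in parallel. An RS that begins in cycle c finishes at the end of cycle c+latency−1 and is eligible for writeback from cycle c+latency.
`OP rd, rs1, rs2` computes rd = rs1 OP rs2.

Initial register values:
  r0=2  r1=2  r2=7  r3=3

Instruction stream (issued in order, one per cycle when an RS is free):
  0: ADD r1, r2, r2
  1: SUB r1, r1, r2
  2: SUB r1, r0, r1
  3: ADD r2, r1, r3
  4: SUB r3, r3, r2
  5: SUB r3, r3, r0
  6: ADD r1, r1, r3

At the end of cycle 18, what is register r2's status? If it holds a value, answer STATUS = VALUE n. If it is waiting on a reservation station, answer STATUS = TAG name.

STATUS = VALUE -2

  c1: issue ADD r1<-Add1  regs: r0:2,r1:Add1,r2:7,r3:3
  c2: issue SUB r1<-Add2  regs: r0:2,r1:Add2,r2:7,r3:3
  c3: issue SUB r1<-Add3  regs: r0:2,r1:Add3,r2:7,r3:3
  c4: CDB Add1=14; issue ADD r2<-Add1  regs: r0:2,r1:Add3,r2:Add1,r3:3
  c5: stall  regs: r0:2,r1:Add3,r2:Add1,r3:3
  c6: stall  regs: r0:2,r1:Add3,r2:Add1,r3:3
  c7: CDB Add2=7; issue SUB r3<-Add2  regs: r0:2,r1:Add3,r2:Add1,r3:Add2
  c8: stall  regs: r0:2,r1:Add3,r2:Add1,r3:Add2
  c9: stall  regs: r0:2,r1:Add3,r2:Add1,r3:Add2
  c10: CDB Add3=-5; issue SUB r3<-Add3  regs: r0:2,r1:-5,r2:Add1,r3:Add3
  c11: stall  regs: r0:2,r1:-5,r2:Add1,r3:Add3
  c12: stall  regs: r0:2,r1:-5,r2:Add1,r3:Add3
  c13: CDB Add1=-2; issue ADD r1<-Add1  regs: r0:2,r1:Add1,r2:-2,r3:Add3
  c14: -  regs: r0:2,r1:Add1,r2:-2,r3:Add3
  c15: -  regs: r0:2,r1:Add1,r2:-2,r3:Add3
  c16: CDB Add2=5  regs: r0:2,r1:Add1,r2:-2,r3:Add3
  c17: -  regs: r0:2,r1:Add1,r2:-2,r3:Add3
  c18: -  regs: r0:2,r1:Add1,r2:-2,r3:Add3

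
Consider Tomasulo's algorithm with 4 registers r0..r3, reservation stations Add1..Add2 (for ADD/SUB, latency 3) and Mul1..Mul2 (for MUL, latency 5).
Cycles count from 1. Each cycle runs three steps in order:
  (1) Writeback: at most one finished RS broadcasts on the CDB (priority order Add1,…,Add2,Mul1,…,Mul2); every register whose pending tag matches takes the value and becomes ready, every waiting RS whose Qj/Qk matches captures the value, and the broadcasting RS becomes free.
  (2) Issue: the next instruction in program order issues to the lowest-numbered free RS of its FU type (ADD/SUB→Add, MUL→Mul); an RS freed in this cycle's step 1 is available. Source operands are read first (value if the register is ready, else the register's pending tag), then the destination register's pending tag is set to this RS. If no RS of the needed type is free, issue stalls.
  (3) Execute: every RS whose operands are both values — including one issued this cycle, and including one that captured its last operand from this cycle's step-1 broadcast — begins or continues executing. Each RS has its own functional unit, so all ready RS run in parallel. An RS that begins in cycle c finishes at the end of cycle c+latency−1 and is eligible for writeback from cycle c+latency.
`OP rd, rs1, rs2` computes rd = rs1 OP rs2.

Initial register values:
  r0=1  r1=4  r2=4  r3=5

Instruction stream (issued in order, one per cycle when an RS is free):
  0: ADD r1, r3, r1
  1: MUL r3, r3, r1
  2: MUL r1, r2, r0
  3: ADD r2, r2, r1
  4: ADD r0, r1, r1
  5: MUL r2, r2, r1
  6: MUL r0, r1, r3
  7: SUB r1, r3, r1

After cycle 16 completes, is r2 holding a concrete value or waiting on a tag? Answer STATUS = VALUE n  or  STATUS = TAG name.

STATUS = VALUE 32

cycle 1: issue ADD r1<-Add1 // r0:1,r1:Add1,r2:4,r3:5
cycle 2: issue MUL r3<-Mul1 // r0:1,r1:Add1,r2:4,r3:Mul1
cycle 3: issue MUL r1<-Mul2 // r0:1,r1:Mul2,r2:4,r3:Mul1
cycle 4: CDB Add1=9; issue ADD r2<-Add1 // r0:1,r1:Mul2,r2:Add1,r3:Mul1
cycle 5: issue ADD r0<-Add2 // r0:Add2,r1:Mul2,r2:Add1,r3:Mul1
cycle 6: stall // r0:Add2,r1:Mul2,r2:Add1,r3:Mul1
cycle 7: stall // r0:Add2,r1:Mul2,r2:Add1,r3:Mul1
cycle 8: CDB Mul2=4; issue MUL r2<-Mul2 // r0:Add2,r1:4,r2:Mul2,r3:Mul1
cycle 9: CDB Mul1=45; issue MUL r0<-Mul1 // r0:Mul1,r1:4,r2:Mul2,r3:45
cycle 10: stall // r0:Mul1,r1:4,r2:Mul2,r3:45
cycle 11: CDB Add1=8; issue SUB r1<-Add1 // r0:Mul1,r1:Add1,r2:Mul2,r3:45
cycle 12: CDB Add2=8 // r0:Mul1,r1:Add1,r2:Mul2,r3:45
cycle 13: - // r0:Mul1,r1:Add1,r2:Mul2,r3:45
cycle 14: CDB Add1=41 // r0:Mul1,r1:41,r2:Mul2,r3:45
cycle 15: CDB Mul1=180 // r0:180,r1:41,r2:Mul2,r3:45
cycle 16: CDB Mul2=32 // r0:180,r1:41,r2:32,r3:45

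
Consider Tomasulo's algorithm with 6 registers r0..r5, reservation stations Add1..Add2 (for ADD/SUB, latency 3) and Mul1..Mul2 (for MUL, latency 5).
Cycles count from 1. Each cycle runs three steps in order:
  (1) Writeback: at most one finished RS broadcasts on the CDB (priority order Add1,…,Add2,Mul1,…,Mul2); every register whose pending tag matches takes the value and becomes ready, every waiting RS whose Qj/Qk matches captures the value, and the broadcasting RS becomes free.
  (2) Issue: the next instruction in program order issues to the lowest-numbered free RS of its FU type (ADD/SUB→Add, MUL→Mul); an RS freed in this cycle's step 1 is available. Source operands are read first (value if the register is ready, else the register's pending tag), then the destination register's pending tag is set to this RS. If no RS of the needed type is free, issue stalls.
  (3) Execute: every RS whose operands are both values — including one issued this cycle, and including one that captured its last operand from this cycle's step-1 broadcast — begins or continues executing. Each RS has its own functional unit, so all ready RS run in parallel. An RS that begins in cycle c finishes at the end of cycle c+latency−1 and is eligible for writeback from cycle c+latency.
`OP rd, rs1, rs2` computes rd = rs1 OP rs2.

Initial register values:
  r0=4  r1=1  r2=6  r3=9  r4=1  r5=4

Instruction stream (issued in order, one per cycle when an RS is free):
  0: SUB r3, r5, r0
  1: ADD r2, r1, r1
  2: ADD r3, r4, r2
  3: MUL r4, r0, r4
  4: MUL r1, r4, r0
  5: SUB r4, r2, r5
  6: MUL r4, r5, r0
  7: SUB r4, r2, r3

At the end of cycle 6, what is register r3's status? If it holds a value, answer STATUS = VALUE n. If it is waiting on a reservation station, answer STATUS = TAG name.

c1: issue SUB r3<-Add1 | r0:4,r1:1,r2:6,r3:Add1,r4:1,r5:4
c2: issue ADD r2<-Add2 | r0:4,r1:1,r2:Add2,r3:Add1,r4:1,r5:4
c3: stall | r0:4,r1:1,r2:Add2,r3:Add1,r4:1,r5:4
c4: CDB Add1=0; issue ADD r3<-Add1 | r0:4,r1:1,r2:Add2,r3:Add1,r4:1,r5:4
c5: CDB Add2=2; issue MUL r4<-Mul1 | r0:4,r1:1,r2:2,r3:Add1,r4:Mul1,r5:4
c6: issue MUL r1<-Mul2 | r0:4,r1:Mul2,r2:2,r3:Add1,r4:Mul1,r5:4

STATUS = TAG Add1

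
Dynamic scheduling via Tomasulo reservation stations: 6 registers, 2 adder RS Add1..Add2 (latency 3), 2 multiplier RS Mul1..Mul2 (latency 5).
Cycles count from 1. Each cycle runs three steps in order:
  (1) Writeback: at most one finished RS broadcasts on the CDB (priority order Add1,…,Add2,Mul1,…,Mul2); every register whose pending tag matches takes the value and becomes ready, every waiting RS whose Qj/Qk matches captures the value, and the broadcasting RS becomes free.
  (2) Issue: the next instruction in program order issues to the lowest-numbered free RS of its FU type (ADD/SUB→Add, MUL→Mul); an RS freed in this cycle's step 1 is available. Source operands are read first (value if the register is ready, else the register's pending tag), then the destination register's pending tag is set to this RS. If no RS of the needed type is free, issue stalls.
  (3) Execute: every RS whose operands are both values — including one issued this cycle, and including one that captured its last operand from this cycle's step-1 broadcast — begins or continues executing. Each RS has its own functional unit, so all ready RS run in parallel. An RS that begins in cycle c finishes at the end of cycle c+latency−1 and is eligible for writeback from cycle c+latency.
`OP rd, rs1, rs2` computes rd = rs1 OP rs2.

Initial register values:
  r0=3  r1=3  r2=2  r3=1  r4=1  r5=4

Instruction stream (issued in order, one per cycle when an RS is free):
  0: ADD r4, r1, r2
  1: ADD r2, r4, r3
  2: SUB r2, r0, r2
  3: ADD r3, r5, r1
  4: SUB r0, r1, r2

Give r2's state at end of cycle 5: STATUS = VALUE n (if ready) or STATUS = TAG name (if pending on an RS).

STATUS = TAG Add1

  c1: issue ADD r4<-Add1  regs: r0:3,r1:3,r2:2,r3:1,r4:Add1,r5:4
  c2: issue ADD r2<-Add2  regs: r0:3,r1:3,r2:Add2,r3:1,r4:Add1,r5:4
  c3: stall  regs: r0:3,r1:3,r2:Add2,r3:1,r4:Add1,r5:4
  c4: CDB Add1=5; issue SUB r2<-Add1  regs: r0:3,r1:3,r2:Add1,r3:1,r4:5,r5:4
  c5: stall  regs: r0:3,r1:3,r2:Add1,r3:1,r4:5,r5:4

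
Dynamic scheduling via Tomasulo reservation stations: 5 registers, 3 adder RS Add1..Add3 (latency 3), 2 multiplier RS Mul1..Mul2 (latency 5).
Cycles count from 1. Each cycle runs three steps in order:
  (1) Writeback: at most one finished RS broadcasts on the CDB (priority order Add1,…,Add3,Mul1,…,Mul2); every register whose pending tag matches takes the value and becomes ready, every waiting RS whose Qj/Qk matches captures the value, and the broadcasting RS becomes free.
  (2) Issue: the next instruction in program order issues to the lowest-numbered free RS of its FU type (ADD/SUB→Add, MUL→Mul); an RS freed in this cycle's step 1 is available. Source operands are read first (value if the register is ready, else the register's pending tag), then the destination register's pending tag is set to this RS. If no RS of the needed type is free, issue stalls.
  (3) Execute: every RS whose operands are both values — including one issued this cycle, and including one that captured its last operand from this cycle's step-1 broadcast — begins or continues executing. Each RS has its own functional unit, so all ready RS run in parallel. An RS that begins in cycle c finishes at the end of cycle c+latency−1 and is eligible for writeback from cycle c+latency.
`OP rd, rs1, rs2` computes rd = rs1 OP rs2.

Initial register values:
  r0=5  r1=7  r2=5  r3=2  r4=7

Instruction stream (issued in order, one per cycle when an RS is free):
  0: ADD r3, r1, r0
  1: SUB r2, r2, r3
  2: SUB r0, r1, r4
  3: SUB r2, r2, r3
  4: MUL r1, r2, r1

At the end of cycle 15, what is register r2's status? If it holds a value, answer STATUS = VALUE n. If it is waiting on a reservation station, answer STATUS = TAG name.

  c1: issue ADD r3<-Add1  regs: r0:5,r1:7,r2:5,r3:Add1,r4:7
  c2: issue SUB r2<-Add2  regs: r0:5,r1:7,r2:Add2,r3:Add1,r4:7
  c3: issue SUB r0<-Add3  regs: r0:Add3,r1:7,r2:Add2,r3:Add1,r4:7
  c4: CDB Add1=12; issue SUB r2<-Add1  regs: r0:Add3,r1:7,r2:Add1,r3:12,r4:7
  c5: issue MUL r1<-Mul1  regs: r0:Add3,r1:Mul1,r2:Add1,r3:12,r4:7
  c6: CDB Add3=0  regs: r0:0,r1:Mul1,r2:Add1,r3:12,r4:7
  c7: CDB Add2=-7  regs: r0:0,r1:Mul1,r2:Add1,r3:12,r4:7
  c8: -  regs: r0:0,r1:Mul1,r2:Add1,r3:12,r4:7
  c9: -  regs: r0:0,r1:Mul1,r2:Add1,r3:12,r4:7
  c10: CDB Add1=-19  regs: r0:0,r1:Mul1,r2:-19,r3:12,r4:7
  c11: -  regs: r0:0,r1:Mul1,r2:-19,r3:12,r4:7
  c12: -  regs: r0:0,r1:Mul1,r2:-19,r3:12,r4:7
  c13: -  regs: r0:0,r1:Mul1,r2:-19,r3:12,r4:7
  c14: -  regs: r0:0,r1:Mul1,r2:-19,r3:12,r4:7
  c15: CDB Mul1=-133  regs: r0:0,r1:-133,r2:-19,r3:12,r4:7

STATUS = VALUE -19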